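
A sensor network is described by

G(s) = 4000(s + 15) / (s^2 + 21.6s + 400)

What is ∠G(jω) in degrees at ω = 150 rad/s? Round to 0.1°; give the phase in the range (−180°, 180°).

-87.4°

At s = jω = j150:
zero (s+15): 15 + j150 → |·| = √(15²+150²) = √22725 ≈ 150.75, ∠ = arctan(150/15) ≈ 84.29°
quadratic: (j150)² + 21.6·j150 + 400 = -22100 + j3240 → |·| ≈ 22336, ∠ ≈ 171.66°
∠G = 84.29° − 171.66° = -87.37°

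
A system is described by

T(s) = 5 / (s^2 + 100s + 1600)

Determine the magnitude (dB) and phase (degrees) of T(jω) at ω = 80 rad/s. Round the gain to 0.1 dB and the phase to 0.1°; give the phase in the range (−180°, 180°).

-65.4 dB, -121.0°

Substitute s = j80:
Numerator: 5 = 5 + j0
Denominator: (j80)^2 + 100(j80) + 1600 = -4800 + j8000
|N| = √(5² + 0²) ≈ 5, ∠N ≈ 0.00°
|D| = √(4800² + 8000²) ≈ 9329.5, ∠D ≈ 120.96°
|T| = 5 / 9329.5 ≈ 0.00053593
Gain = 20 log₁₀(0.00053593) ≈ -65.42 dB
∠T = 0.00° − 120.96° = -120.96°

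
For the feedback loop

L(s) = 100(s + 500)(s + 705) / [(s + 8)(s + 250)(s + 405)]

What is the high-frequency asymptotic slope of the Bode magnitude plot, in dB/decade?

-20 dB/decade

Each pole contributes −20 dB/decade at high frequency; each zero contributes +20 dB/decade.
Net: 2 zero(s) − 3 pole(s) → -20 dB/decade.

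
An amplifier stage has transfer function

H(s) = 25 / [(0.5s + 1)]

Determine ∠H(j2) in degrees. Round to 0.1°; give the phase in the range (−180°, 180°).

At ω = 2 rad/s:
pole (1 + j2·0.5) = 1 + j1 → |·| ≈ 1.4142, ∠ ≈ 45.00°
∠H = (0°) − (45.00°) = -45.00°

-45.0°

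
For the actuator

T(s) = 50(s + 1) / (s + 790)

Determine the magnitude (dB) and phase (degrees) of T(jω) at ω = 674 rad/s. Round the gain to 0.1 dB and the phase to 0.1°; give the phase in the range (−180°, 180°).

At s = jω = j674:
zero (s+1): 1 + j674 → |·| = √(1²+674²) = √454277 ≈ 674, ∠ = arctan(674/1) ≈ 89.91°
pole (s+790): 790 + j674 → |·| = √(790²+674²) = √1078376 ≈ 1038.4, ∠ = arctan(674/790) ≈ 40.47°
|T| = 50 · 674 / 1038.4 ≈ 32.454
Gain = 20 log₁₀(32.454) ≈ 30.23 dB
∠T = 89.91° − 40.47° = 49.44°

30.2 dB, 49.4°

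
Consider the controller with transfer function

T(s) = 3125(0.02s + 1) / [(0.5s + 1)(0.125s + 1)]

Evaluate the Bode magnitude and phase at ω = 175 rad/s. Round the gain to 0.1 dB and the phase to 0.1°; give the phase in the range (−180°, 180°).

At ω = 175 rad/s:
zero (1 + j175·0.02) = 1 + j3.5 → |·| ≈ 3.6401, ∠ ≈ 74.05°
pole (1 + j175·0.5) = 1 + j87.5 → |·| ≈ 87.506, ∠ ≈ 89.35°
pole (1 + j175·0.125) = 1 + j21.875 → |·| ≈ 21.898, ∠ ≈ 87.38°
|T| = 3125 · 3.6401 / (87.506 · 21.898) ≈ 5.9364
Gain = 20 log₁₀(5.9364) ≈ 15.47 dB
∠T = (74.05°) − (89.35° + 87.38°) = -102.68°

15.5 dB, -102.7°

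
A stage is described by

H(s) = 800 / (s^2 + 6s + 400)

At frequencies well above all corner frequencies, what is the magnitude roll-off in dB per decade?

Each pole contributes −20 dB/decade at high frequency; each zero contributes +20 dB/decade.
Net: 0 zero(s) − 2 pole(s) → -40 dB/decade.

-40 dB/decade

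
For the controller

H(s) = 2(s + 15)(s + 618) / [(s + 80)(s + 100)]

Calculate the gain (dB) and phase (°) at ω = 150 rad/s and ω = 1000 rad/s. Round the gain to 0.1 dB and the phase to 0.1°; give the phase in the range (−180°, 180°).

At s = jω = j150:
zero (s+15): 15 + j150 → |·| = √(15²+150²) = √22725 ≈ 150.75, ∠ = arctan(150/15) ≈ 84.29°
zero (s+618): 618 + j150 → |·| = √(618²+150²) = √404424 ≈ 635.94, ∠ = arctan(150/618) ≈ 13.64°
pole (s+80): 80 + j150 → |·| = √(80²+150²) = √28900 ≈ 170, ∠ = arctan(150/80) ≈ 61.93°
pole (s+100): 100 + j150 → |·| = √(100²+150²) = √32500 ≈ 180.28, ∠ = arctan(150/100) ≈ 56.31°
|H| = 2 · 95868 / 30648 ≈ 6.2561
Gain = 20 log₁₀(6.2561) ≈ 15.93 dB
∠H = 97.93° − 118.24° = -20.31°

At s = jω = j1000:
zero (s+15): 15 + j1000 → |·| = √(15²+1000²) = √1000225 ≈ 1000.1, ∠ = arctan(1000/15) ≈ 89.14°
zero (s+618): 618 + j1000 → |·| = √(618²+1000²) = √1381924 ≈ 1175.6, ∠ = arctan(1000/618) ≈ 58.28°
pole (s+80): 80 + j1000 → |·| = √(80²+1000²) = √1006400 ≈ 1003.2, ∠ = arctan(1000/80) ≈ 85.43°
pole (s+100): 100 + j1000 → |·| = √(100²+1000²) = √1010000 ≈ 1005, ∠ = arctan(1000/100) ≈ 84.29°
|H| = 2 · 1.1757e+06 / 1.0082e+06 ≈ 2.3323
Gain = 20 log₁₀(2.3323) ≈ 7.36 dB
∠H = 147.42° − 169.72° = -22.30°

ω = 150: 15.9 dB, -20.3°; ω = 1000: 7.4 dB, -22.3°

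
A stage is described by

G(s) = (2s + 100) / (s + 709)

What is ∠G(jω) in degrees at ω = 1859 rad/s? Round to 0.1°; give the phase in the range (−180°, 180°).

19.3°

Substitute s = j1859:
Numerator: 2(j1859) + 100 = 100 + j3718
Denominator: (j1859) + 709 = 709 + j1859
|N| = √(100² + 3718²) ≈ 3719.3, ∠N ≈ 88.46°
|D| = √(709² + 1859²) ≈ 1989.6, ∠D ≈ 69.12°
∠G = 88.46° − 69.12° = 19.34°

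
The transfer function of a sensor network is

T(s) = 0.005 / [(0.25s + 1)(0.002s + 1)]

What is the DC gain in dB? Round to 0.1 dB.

-46.0 dB

T(0) = 0.005 · 1 / 1 = 0.005
20 log₁₀(0.005) ≈ -46.02 dB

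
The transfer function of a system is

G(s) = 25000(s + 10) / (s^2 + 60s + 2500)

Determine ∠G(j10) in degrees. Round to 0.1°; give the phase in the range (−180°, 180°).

31.0°

At s = jω = j10:
zero (s+10): 10 + j10 → |·| = √(10²+10²) = √200 ≈ 14.142, ∠ = arctan(10/10) ≈ 45.00°
quadratic: (j10)² + 60·j10 + 2500 = 2400 + j600 → |·| ≈ 2473.9, ∠ ≈ 14.04°
∠G = 45.00° − 14.04° = 30.96°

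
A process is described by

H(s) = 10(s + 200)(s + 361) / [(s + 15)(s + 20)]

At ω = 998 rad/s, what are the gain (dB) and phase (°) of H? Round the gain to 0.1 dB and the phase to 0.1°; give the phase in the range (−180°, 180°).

20.7 dB, -29.2°

At s = jω = j998:
zero (s+200): 200 + j998 → |·| = √(200²+998²) = √1036004 ≈ 1017.8, ∠ = arctan(998/200) ≈ 78.67°
zero (s+361): 361 + j998 → |·| = √(361²+998²) = √1126325 ≈ 1061.3, ∠ = arctan(998/361) ≈ 70.11°
pole (s+15): 15 + j998 → |·| = √(15²+998²) = √996229 ≈ 998.11, ∠ = arctan(998/15) ≈ 89.14°
pole (s+20): 20 + j998 → |·| = √(20²+998²) = √996404 ≈ 998.2, ∠ = arctan(998/20) ≈ 88.85°
|H| = 10 · 1.0802e+06 / 9.9631e+05 ≈ 10.842
Gain = 20 log₁₀(10.842) ≈ 20.70 dB
∠H = 148.78° − 177.99° = -29.21°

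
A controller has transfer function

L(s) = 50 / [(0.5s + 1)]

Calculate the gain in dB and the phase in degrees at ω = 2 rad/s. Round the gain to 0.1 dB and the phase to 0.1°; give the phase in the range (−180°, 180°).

At ω = 2 rad/s:
pole (1 + j2·0.5) = 1 + j1 → |·| ≈ 1.4142, ∠ ≈ 45.00°
|L| = 50 · 1 / (1.4142) ≈ 35.356
Gain = 20 log₁₀(35.356) ≈ 30.97 dB
∠L = (0°) − (45.00°) = -45.00°

31.0 dB, -45.0°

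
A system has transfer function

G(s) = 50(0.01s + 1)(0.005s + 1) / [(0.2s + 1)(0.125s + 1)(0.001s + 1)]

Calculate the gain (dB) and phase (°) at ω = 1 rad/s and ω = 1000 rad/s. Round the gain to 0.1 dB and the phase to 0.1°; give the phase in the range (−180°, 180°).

ω = 1: 33.7 dB, -17.6°; ω = 1000: -22.8 dB, -61.3°

At ω = 1 rad/s:
zero (1 + j1·0.01) = 1 + j0.01 → |·| ≈ 1, ∠ ≈ 0.57°
zero (1 + j1·0.005) = 1 + j0.005 → |·| ≈ 1, ∠ ≈ 0.29°
pole (1 + j1·0.2) = 1 + j0.2 → |·| ≈ 1.0198, ∠ ≈ 11.31°
pole (1 + j1·0.125) = 1 + j0.125 → |·| ≈ 1.0078, ∠ ≈ 7.13°
pole (1 + j1·0.001) = 1 + j0.001 → |·| ≈ 1, ∠ ≈ 0.06°
|G| = 50 · 1 · 1 / (1.0198 · 1.0078 · 1) ≈ 48.65
Gain = 20 log₁₀(48.65) ≈ 33.74 dB
∠G = (0.57° + 0.29°) − (11.31° + 7.13° + 0.06°) = -17.64°

At ω = 1000 rad/s:
zero (1 + j1000·0.01) = 1 + j10 → |·| ≈ 10.05, ∠ ≈ 84.29°
zero (1 + j1000·0.005) = 1 + j5 → |·| ≈ 5.099, ∠ ≈ 78.69°
pole (1 + j1000·0.2) = 1 + j200 → |·| ≈ 200, ∠ ≈ 89.71°
pole (1 + j1000·0.125) = 1 + j125 → |·| ≈ 125, ∠ ≈ 89.54°
pole (1 + j1000·0.001) = 1 + j1 → |·| ≈ 1.4142, ∠ ≈ 45.00°
|G| = 50 · 10.05 · 5.099 / (200 · 125 · 1.4142) ≈ 0.072472
Gain = 20 log₁₀(0.072472) ≈ -22.80 dB
∠G = (84.29° + 78.69°) − (89.71° + 89.54° + 45.00°) = -61.27°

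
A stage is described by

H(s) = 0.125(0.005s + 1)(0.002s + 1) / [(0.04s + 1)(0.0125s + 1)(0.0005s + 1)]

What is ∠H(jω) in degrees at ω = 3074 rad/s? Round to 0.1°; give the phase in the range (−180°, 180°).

At ω = 3074 rad/s:
zero (1 + j3074·0.005) = 1 + j15.37 → |·| ≈ 15.402, ∠ ≈ 86.28°
zero (1 + j3074·0.002) = 1 + j6.148 → |·| ≈ 6.2288, ∠ ≈ 80.76°
pole (1 + j3074·0.04) = 1 + j122.96 → |·| ≈ 122.96, ∠ ≈ 89.53°
pole (1 + j3074·0.0125) = 1 + j38.425 → |·| ≈ 38.438, ∠ ≈ 88.51°
pole (1 + j3074·0.0005) = 1 + j1.537 → |·| ≈ 1.8337, ∠ ≈ 56.95°
∠H = (86.28° + 80.76°) − (89.53° + 88.51° + 56.95°) = -67.95°

-68.0°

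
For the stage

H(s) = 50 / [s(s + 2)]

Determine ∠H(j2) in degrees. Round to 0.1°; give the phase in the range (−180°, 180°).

-135.0°

At s = jω = j2:
pole (s+2): 2 + j2 → |·| = √(2²+2²) = √8 ≈ 2.8284, ∠ = arctan(2/2) ≈ 45.00°
pole at origin: |s| = 2, ∠ = 90.00° (in denominator)
∠H = 0.00° − 135.00° = -135.00°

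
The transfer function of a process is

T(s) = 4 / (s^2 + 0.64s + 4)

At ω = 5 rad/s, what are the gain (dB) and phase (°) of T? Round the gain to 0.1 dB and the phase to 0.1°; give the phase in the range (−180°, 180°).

-14.5 dB, -171.3°

At s = jω = j5:
quadratic: (j5)² + 0.64·j5 + 4 = -21 + j3.2 → |·| ≈ 21.242, ∠ ≈ 171.34°
|T| = 4 / 21.242 ≈ 0.18831
Gain = 20 log₁₀(0.18831) ≈ -14.50 dB
∠T = 0.00° − 171.34° = -171.34°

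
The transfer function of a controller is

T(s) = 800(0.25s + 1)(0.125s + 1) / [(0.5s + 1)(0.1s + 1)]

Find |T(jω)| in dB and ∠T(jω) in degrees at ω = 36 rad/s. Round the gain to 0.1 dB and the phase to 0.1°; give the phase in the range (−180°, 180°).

At ω = 36 rad/s:
zero (1 + j36·0.25) = 1 + j9 → |·| ≈ 9.0554, ∠ ≈ 83.66°
zero (1 + j36·0.125) = 1 + j4.5 → |·| ≈ 4.6098, ∠ ≈ 77.47°
pole (1 + j36·0.5) = 1 + j18 → |·| ≈ 18.028, ∠ ≈ 86.82°
pole (1 + j36·0.1) = 1 + j3.6 → |·| ≈ 3.7363, ∠ ≈ 74.48°
|T| = 800 · 9.0554 · 4.6098 / (18.028 · 3.7363) ≈ 495.78
Gain = 20 log₁₀(495.78) ≈ 53.91 dB
∠T = (83.66° + 77.47°) − (86.82° + 74.48°) = -0.17°

53.9 dB, -0.2°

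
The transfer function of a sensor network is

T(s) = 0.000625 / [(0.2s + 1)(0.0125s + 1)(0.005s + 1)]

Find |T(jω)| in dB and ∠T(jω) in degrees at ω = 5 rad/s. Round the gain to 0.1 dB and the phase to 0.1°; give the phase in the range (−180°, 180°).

-67.1 dB, -50.0°

At ω = 5 rad/s:
pole (1 + j5·0.2) = 1 + j1 → |·| ≈ 1.4142, ∠ ≈ 45.00°
pole (1 + j5·0.0125) = 1 + j0.0625 → |·| ≈ 1.002, ∠ ≈ 3.58°
pole (1 + j5·0.005) = 1 + j0.025 → |·| ≈ 1.0003, ∠ ≈ 1.43°
|T| = 0.000625 · 1 / (1.4142 · 1.002 · 1.0003) ≈ 0.00044093
Gain = 20 log₁₀(0.00044093) ≈ -67.11 dB
∠T = (0°) − (45.00° + 3.58° + 1.43°) = -50.01°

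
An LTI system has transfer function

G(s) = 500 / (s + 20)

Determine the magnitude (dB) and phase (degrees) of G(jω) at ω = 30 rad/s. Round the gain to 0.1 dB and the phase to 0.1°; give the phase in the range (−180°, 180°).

22.8 dB, -56.3°

Substitute s = j30:
Numerator: 500 = 500 + j0
Denominator: (j30) + 20 = 20 + j30
|N| = √(500² + 0²) ≈ 500, ∠N ≈ 0.00°
|D| = √(20² + 30²) ≈ 36.056, ∠D ≈ 56.31°
|G| = 500 / 36.056 ≈ 13.867
Gain = 20 log₁₀(13.867) ≈ 22.84 dB
∠G = 0.00° − 56.31° = -56.31°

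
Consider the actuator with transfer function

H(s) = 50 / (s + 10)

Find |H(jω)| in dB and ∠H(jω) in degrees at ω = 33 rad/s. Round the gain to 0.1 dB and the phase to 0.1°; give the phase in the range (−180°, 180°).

3.2 dB, -73.1°

At s = jω = j33:
pole (s+10): 10 + j33 → |·| = √(10²+33²) = √1189 ≈ 34.482, ∠ = arctan(33/10) ≈ 73.14°
|H| = 50 / 34.482 ≈ 1.45
Gain = 20 log₁₀(1.45) ≈ 3.23 dB
∠H = 0.00° − 73.14° = -73.14°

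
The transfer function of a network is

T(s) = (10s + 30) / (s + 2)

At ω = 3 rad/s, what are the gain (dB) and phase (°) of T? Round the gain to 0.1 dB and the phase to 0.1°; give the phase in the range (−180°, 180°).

Substitute s = j3:
Numerator: 10(j3) + 30 = 30 + j30
Denominator: (j3) + 2 = 2 + j3
|N| = √(30² + 30²) ≈ 42.426, ∠N ≈ 45.00°
|D| = √(2² + 3²) ≈ 3.6056, ∠D ≈ 56.31°
|T| = 42.426 / 3.6056 ≈ 11.767
Gain = 20 log₁₀(11.767) ≈ 21.41 dB
∠T = 45.00° − 56.31° = -11.31°

21.4 dB, -11.3°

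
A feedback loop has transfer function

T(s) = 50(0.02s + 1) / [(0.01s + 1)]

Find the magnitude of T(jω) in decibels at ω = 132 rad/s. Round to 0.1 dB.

At ω = 132 rad/s:
zero (1 + j132·0.02) = 1 + j2.64 → |·| ≈ 2.823, ∠ ≈ 69.25°
pole (1 + j132·0.01) = 1 + j1.32 → |·| ≈ 1.656, ∠ ≈ 52.85°
|T| = 50 · 2.823 / (1.656) ≈ 85.236
Gain = 20 log₁₀(85.236) ≈ 38.61 dB

38.6 dB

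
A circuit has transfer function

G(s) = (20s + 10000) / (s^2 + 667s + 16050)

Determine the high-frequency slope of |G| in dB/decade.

Each pole contributes −20 dB/decade at high frequency; each zero contributes +20 dB/decade.
Net: 1 zero(s) − 2 pole(s) → -20 dB/decade.

-20 dB/decade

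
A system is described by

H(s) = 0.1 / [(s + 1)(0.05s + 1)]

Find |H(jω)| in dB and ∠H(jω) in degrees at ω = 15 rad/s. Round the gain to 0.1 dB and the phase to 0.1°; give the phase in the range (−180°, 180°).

At ω = 15 rad/s:
pole (1 + j15·1) = 1 + j15 → |·| ≈ 15.033, ∠ ≈ 86.19°
pole (1 + j15·0.05) = 1 + j0.75 → |·| ≈ 1.25, ∠ ≈ 36.87°
|H| = 0.1 · 1 / (15.033 · 1.25) ≈ 0.0053216
Gain = 20 log₁₀(0.0053216) ≈ -45.48 dB
∠H = (0°) − (86.19° + 36.87°) = -123.06°

-45.5 dB, -123.1°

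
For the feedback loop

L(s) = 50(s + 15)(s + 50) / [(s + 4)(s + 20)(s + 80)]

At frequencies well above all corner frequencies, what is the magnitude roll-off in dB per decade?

-20 dB/decade

Each pole contributes −20 dB/decade at high frequency; each zero contributes +20 dB/decade.
Net: 2 zero(s) − 3 pole(s) → -20 dB/decade.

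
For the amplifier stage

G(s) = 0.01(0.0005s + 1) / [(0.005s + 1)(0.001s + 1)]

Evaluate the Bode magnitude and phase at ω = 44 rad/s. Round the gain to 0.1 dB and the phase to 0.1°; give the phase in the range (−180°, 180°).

At ω = 44 rad/s:
zero (1 + j44·0.0005) = 1 + j0.022 → |·| ≈ 1.0002, ∠ ≈ 1.26°
pole (1 + j44·0.005) = 1 + j0.22 → |·| ≈ 1.0239, ∠ ≈ 12.41°
pole (1 + j44·0.001) = 1 + j0.044 → |·| ≈ 1.001, ∠ ≈ 2.52°
|G| = 0.01 · 1.0002 / (1.0239 · 1.001) ≈ 0.0097588
Gain = 20 log₁₀(0.0097588) ≈ -40.21 dB
∠G = (1.26°) − (12.41° + 2.52°) = -13.67°

-40.2 dB, -13.7°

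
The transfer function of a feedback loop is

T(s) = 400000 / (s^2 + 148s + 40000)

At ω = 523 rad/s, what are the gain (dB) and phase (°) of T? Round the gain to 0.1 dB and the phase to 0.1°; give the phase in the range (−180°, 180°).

4.2 dB, -161.7°

At s = jω = j523:
quadratic: (j523)² + 148·j523 + 40000 = -233529 + j77404 → |·| ≈ 2.4602e+05, ∠ ≈ 161.66°
|T| = 400000 / 2.4602e+05 ≈ 1.6259
Gain = 20 log₁₀(1.6259) ≈ 4.22 dB
∠T = 0.00° − 161.66° = -161.66°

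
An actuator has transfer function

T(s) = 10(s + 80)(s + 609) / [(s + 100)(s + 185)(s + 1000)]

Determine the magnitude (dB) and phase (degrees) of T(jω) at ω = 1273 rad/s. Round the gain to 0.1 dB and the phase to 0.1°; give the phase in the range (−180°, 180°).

-43.4 dB, -68.3°

At s = jω = j1273:
zero (s+80): 80 + j1273 → |·| = √(80²+1273²) = √1626929 ≈ 1275.5, ∠ = arctan(1273/80) ≈ 86.40°
zero (s+609): 609 + j1273 → |·| = √(609²+1273²) = √1991410 ≈ 1411.2, ∠ = arctan(1273/609) ≈ 64.43°
pole (s+100): 100 + j1273 → |·| = √(100²+1273²) = √1630529 ≈ 1276.9, ∠ = arctan(1273/100) ≈ 85.51°
pole (s+185): 185 + j1273 → |·| = √(185²+1273²) = √1654754 ≈ 1286.4, ∠ = arctan(1273/185) ≈ 81.73°
pole (s+1000): 1000 + j1273 → |·| = √(1000²+1273²) = √2620529 ≈ 1618.8, ∠ = arctan(1273/1000) ≈ 51.85°
|T| = 10 · 1.8e+06 / 2.659e+09 ≈ 0.0067695
Gain = 20 log₁₀(0.0067695) ≈ -43.39 dB
∠T = 150.83° − 219.09° = -68.26°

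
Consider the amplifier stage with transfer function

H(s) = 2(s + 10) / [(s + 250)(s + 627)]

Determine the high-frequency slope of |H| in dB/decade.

-20 dB/decade

Each pole contributes −20 dB/decade at high frequency; each zero contributes +20 dB/decade.
Net: 1 zero(s) − 2 pole(s) → -20 dB/decade.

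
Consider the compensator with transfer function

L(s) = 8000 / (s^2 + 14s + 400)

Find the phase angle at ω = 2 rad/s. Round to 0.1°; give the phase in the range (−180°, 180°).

At s = jω = j2:
quadratic: (j2)² + 14·j2 + 400 = 396 + j28 → |·| ≈ 396.99, ∠ ≈ 4.04°
∠L = 0.00° − 4.04° = -4.04°

-4.0°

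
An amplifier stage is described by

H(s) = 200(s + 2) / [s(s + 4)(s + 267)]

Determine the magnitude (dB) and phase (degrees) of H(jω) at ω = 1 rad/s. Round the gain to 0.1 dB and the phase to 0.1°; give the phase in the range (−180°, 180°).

-7.8 dB, -77.7°

At s = jω = j1:
zero (s+2): 2 + j1 → |·| = √(2²+1²) = √5 ≈ 2.2361, ∠ = arctan(1/2) ≈ 26.57°
pole (s+4): 4 + j1 → |·| = √(4²+1²) = √17 ≈ 4.1231, ∠ = arctan(1/4) ≈ 14.04°
pole (s+267): 267 + j1 → |·| = √(267²+1²) = √71290 ≈ 267, ∠ = arctan(1/267) ≈ 0.21°
pole at origin: |s| = 1, ∠ = 90.00° (in denominator)
|H| = 200 · 2.2361 / 1100.9 ≈ 0.40623
Gain = 20 log₁₀(0.40623) ≈ -7.82 dB
∠H = 26.57° − 104.25° = -77.68°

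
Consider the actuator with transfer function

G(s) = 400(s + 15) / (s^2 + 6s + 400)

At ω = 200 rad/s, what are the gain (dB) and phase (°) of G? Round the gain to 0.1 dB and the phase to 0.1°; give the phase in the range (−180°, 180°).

6.1 dB, -92.6°

At s = jω = j200:
zero (s+15): 15 + j200 → |·| = √(15²+200²) = √40225 ≈ 200.56, ∠ = arctan(200/15) ≈ 85.71°
quadratic: (j200)² + 6·j200 + 400 = -39600 + j1200 → |·| ≈ 39618, ∠ ≈ 178.26°
|G| = 400 · 200.56 / 39618 ≈ 2.0249
Gain = 20 log₁₀(2.0249) ≈ 6.13 dB
∠G = 85.71° − 178.26° = -92.55°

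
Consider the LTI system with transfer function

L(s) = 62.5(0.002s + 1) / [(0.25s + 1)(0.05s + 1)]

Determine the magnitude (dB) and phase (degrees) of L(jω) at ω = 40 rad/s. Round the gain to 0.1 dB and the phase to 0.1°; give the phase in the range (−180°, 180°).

8.9 dB, -143.2°

At ω = 40 rad/s:
zero (1 + j40·0.002) = 1 + j0.08 → |·| ≈ 1.0032, ∠ ≈ 4.57°
pole (1 + j40·0.25) = 1 + j10 → |·| ≈ 10.05, ∠ ≈ 84.29°
pole (1 + j40·0.05) = 1 + j2 → |·| ≈ 2.2361, ∠ ≈ 63.43°
|L| = 62.5 · 1.0032 / (10.05 · 2.2361) ≈ 2.79
Gain = 20 log₁₀(2.79) ≈ 8.91 dB
∠L = (4.57°) − (84.29° + 63.43°) = -143.15°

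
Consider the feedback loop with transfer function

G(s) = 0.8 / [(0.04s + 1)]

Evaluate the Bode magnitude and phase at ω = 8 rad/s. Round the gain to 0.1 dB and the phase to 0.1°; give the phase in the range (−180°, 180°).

-2.4 dB, -17.7°

At ω = 8 rad/s:
pole (1 + j8·0.04) = 1 + j0.32 → |·| ≈ 1.05, ∠ ≈ 17.74°
|G| = 0.8 · 1 / (1.05) ≈ 0.7619
Gain = 20 log₁₀(0.7619) ≈ -2.36 dB
∠G = (0°) − (17.74°) = -17.74°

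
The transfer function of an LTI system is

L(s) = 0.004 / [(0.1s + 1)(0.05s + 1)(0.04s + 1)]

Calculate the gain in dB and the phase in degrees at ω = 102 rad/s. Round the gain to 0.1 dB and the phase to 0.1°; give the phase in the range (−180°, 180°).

At ω = 102 rad/s:
pole (1 + j102·0.1) = 1 + j10.2 → |·| ≈ 10.249, ∠ ≈ 84.40°
pole (1 + j102·0.05) = 1 + j5.1 → |·| ≈ 5.1971, ∠ ≈ 78.91°
pole (1 + j102·0.04) = 1 + j4.08 → |·| ≈ 4.2008, ∠ ≈ 76.23°
|L| = 0.004 · 1 / (10.249 · 5.1971 · 4.2008) ≈ 1.7877e-05
Gain = 20 log₁₀(1.7877e-05) ≈ -94.95 dB
∠L = (0°) − (84.40° + 78.91° + 76.23°) = -239.54° ≡ 120.46° (principal value)

-95.0 dB, 120.5°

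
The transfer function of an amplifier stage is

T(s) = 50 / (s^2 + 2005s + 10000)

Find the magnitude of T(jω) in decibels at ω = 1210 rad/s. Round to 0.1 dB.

-95.1 dB

Substitute s = j1210:
Numerator: 50 = 50 + j0
Denominator: (j1210)^2 + 2005(j1210) + 10000 = -1454100 + j2426050
|N| = √(50² + 0²) ≈ 50, ∠N ≈ 0.00°
|D| = √(1454100² + 2426050²) ≈ 2.8284e+06, ∠D ≈ 120.94°
|T| = 50 / 2.8284e+06 ≈ 1.7678e-05
Gain = 20 log₁₀(1.7678e-05) ≈ -95.05 dB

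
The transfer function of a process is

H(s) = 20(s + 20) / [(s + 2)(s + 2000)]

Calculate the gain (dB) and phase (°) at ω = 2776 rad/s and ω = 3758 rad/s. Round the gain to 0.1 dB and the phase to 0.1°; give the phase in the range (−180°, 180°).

At s = jω = j2776:
zero (s+20): 20 + j2776 → |·| = √(20²+2776²) = √7706576 ≈ 2776.1, ∠ = arctan(2776/20) ≈ 89.59°
pole (s+2): 2 + j2776 → |·| = √(2²+2776²) = √7706180 ≈ 2776, ∠ = arctan(2776/2) ≈ 89.96°
pole (s+2000): 2000 + j2776 → |·| = √(2000²+2776²) = √11706176 ≈ 3421.4, ∠ = arctan(2776/2000) ≈ 54.23°
|H| = 20 · 2776.1 / 9.4978e+06 ≈ 0.0058458
Gain = 20 log₁₀(0.0058458) ≈ -44.66 dB
∠H = 89.59° − 144.19° = -54.60°

At s = jω = j3758:
zero (s+20): 20 + j3758 → |·| = √(20²+3758²) = √14122964 ≈ 3758.1, ∠ = arctan(3758/20) ≈ 89.70°
pole (s+2): 2 + j3758 → |·| = √(2²+3758²) = √14122568 ≈ 3758, ∠ = arctan(3758/2) ≈ 89.97°
pole (s+2000): 2000 + j3758 → |·| = √(2000²+3758²) = √18122564 ≈ 4257.1, ∠ = arctan(3758/2000) ≈ 61.98°
|H| = 20 · 3758.1 / 1.5998e+07 ≈ 0.0046982
Gain = 20 log₁₀(0.0046982) ≈ -46.56 dB
∠H = 89.70° − 151.95° = -62.25°

ω = 2776: -44.7 dB, -54.6°; ω = 3758: -46.6 dB, -62.3°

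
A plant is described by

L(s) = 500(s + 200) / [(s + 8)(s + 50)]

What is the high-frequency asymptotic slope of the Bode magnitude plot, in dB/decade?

Each pole contributes −20 dB/decade at high frequency; each zero contributes +20 dB/decade.
Net: 1 zero(s) − 2 pole(s) → -20 dB/decade.

-20 dB/decade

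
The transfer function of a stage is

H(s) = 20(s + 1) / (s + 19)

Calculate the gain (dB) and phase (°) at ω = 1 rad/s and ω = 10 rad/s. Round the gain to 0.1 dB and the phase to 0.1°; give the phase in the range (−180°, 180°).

ω = 1: 3.4 dB, 42.0°; ω = 10: 19.4 dB, 56.5°

At s = jω = j1:
zero (s+1): 1 + j1 → |·| = √(1²+1²) = √2 ≈ 1.4142, ∠ = arctan(1/1) ≈ 45.00°
pole (s+19): 19 + j1 → |·| = √(19²+1²) = √362 ≈ 19.026, ∠ = arctan(1/19) ≈ 3.01°
|H| = 20 · 1.4142 / 19.026 ≈ 1.4866
Gain = 20 log₁₀(1.4866) ≈ 3.44 dB
∠H = 45.00° − 3.01° = 41.99°

At s = jω = j10:
zero (s+1): 1 + j10 → |·| = √(1²+10²) = √101 ≈ 10.05, ∠ = arctan(10/1) ≈ 84.29°
pole (s+19): 19 + j10 → |·| = √(19²+10²) = √461 ≈ 21.471, ∠ = arctan(10/19) ≈ 27.76°
|H| = 20 · 10.05 / 21.471 ≈ 9.3615
Gain = 20 log₁₀(9.3615) ≈ 19.43 dB
∠H = 84.29° − 27.76° = 56.53°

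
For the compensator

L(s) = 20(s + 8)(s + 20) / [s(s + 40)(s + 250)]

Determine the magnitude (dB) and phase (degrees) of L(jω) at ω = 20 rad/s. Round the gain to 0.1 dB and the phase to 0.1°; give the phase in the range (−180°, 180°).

At s = jω = j20:
zero (s+8): 8 + j20 → |·| = √(8²+20²) = √464 ≈ 21.541, ∠ = arctan(20/8) ≈ 68.20°
zero (s+20): 20 + j20 → |·| = √(20²+20²) = √800 ≈ 28.284, ∠ = arctan(20/20) ≈ 45.00°
pole (s+40): 40 + j20 → |·| = √(40²+20²) = √2000 ≈ 44.721, ∠ = arctan(20/40) ≈ 26.57°
pole (s+250): 250 + j20 → |·| = √(250²+20²) = √62900 ≈ 250.8, ∠ = arctan(20/250) ≈ 4.57°
pole at origin: |s| = 20, ∠ = 90.00° (in denominator)
|L| = 20 · 609.27 / 2.2432e+05 ≈ 0.054322
Gain = 20 log₁₀(0.054322) ≈ -25.30 dB
∠L = 113.20° − 121.14° = -7.94°

-25.3 dB, -7.9°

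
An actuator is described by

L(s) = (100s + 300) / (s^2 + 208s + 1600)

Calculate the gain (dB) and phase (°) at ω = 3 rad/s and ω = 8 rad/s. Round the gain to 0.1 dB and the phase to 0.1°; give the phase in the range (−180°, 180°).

ω = 3: -12.1 dB, 23.6°; ω = 8: -8.5 dB, 22.2°

Substitute s = j3:
Numerator: 100(j3) + 300 = 300 + j300
Denominator: (j3)^2 + 208(j3) + 1600 = 1591 + j624
|N| = √(300² + 300²) ≈ 424.26, ∠N ≈ 45.00°
|D| = √(1591² + 624²) ≈ 1709, ∠D ≈ 21.42°
|L| = 424.26 / 1709 ≈ 0.24825
Gain = 20 log₁₀(0.24825) ≈ -12.10 dB
∠L = 45.00° − 21.42° = 23.58°

Substitute s = j8:
Numerator: 100(j8) + 300 = 300 + j800
Denominator: (j8)^2 + 208(j8) + 1600 = 1536 + j1664
|N| = √(300² + 800²) ≈ 854.4, ∠N ≈ 69.44°
|D| = √(1536² + 1664²) ≈ 2264.6, ∠D ≈ 47.29°
|L| = 854.4 / 2264.6 ≈ 0.37729
Gain = 20 log₁₀(0.37729) ≈ -8.47 dB
∠L = 69.44° − 47.29° = 22.15°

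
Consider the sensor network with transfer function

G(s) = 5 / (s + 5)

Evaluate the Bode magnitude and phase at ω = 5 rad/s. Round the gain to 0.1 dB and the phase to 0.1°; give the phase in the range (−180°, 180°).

-3.0 dB, -45.0°

Substitute s = j5:
Numerator: 5 = 5 + j0
Denominator: (j5) + 5 = 5 + j5
|N| = √(5² + 0²) ≈ 5, ∠N ≈ 0.00°
|D| = √(5² + 5²) ≈ 7.0711, ∠D ≈ 45.00°
|G| = 5 / 7.0711 ≈ 0.7071
Gain = 20 log₁₀(0.7071) ≈ -3.01 dB
∠G = 0.00° − 45.00° = -45.00°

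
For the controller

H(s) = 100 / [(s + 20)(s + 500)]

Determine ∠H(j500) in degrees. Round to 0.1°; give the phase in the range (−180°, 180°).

-132.7°

At s = jω = j500:
pole (s+20): 20 + j500 → |·| = √(20²+500²) = √250400 ≈ 500.4, ∠ = arctan(500/20) ≈ 87.71°
pole (s+500): 500 + j500 → |·| = √(500²+500²) = √500000 ≈ 707.11, ∠ = arctan(500/500) ≈ 45.00°
∠H = 0.00° − 132.71° = -132.71°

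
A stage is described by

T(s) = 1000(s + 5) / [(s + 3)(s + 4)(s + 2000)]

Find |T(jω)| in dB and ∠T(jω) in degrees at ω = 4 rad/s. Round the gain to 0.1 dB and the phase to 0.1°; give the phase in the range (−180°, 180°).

At s = jω = j4:
zero (s+5): 5 + j4 → |·| = √(5²+4²) = √41 ≈ 6.4031, ∠ = arctan(4/5) ≈ 38.66°
pole (s+3): 3 + j4 → |·| = √(3²+4²) = √25 ≈ 5, ∠ = arctan(4/3) ≈ 53.13°
pole (s+4): 4 + j4 → |·| = √(4²+4²) = √32 ≈ 5.6569, ∠ = arctan(4/4) ≈ 45.00°
pole (s+2000): 2000 + j4 → |·| = √(2000²+4²) = √4000016 ≈ 2000, ∠ = arctan(4/2000) ≈ 0.11°
|T| = 1000 · 6.4031 / 56569 ≈ 0.11319
Gain = 20 log₁₀(0.11319) ≈ -18.92 dB
∠T = 38.66° − 98.24° = -59.58°

-18.9 dB, -59.6°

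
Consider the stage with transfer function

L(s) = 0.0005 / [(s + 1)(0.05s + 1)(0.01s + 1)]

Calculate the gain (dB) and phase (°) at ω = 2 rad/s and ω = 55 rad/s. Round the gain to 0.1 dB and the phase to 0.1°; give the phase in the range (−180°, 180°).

At ω = 2 rad/s:
pole (1 + j2·1) = 1 + j2 → |·| ≈ 2.2361, ∠ ≈ 63.43°
pole (1 + j2·0.05) = 1 + j0.1 → |·| ≈ 1.005, ∠ ≈ 5.71°
pole (1 + j2·0.01) = 1 + j0.02 → |·| ≈ 1.0002, ∠ ≈ 1.15°
|L| = 0.0005 · 1 / (2.2361 · 1.005 · 1.0002) ≈ 0.00022245
Gain = 20 log₁₀(0.00022245) ≈ -73.06 dB
∠L = (0°) − (63.43° + 5.71° + 1.15°) = -70.29°

At ω = 55 rad/s:
pole (1 + j55·1) = 1 + j55 → |·| ≈ 55.009, ∠ ≈ 88.96°
pole (1 + j55·0.05) = 1 + j2.75 → |·| ≈ 2.9262, ∠ ≈ 70.02°
pole (1 + j55·0.01) = 1 + j0.55 → |·| ≈ 1.1413, ∠ ≈ 28.81°
|L| = 0.0005 · 1 / (55.009 · 2.9262 · 1.1413) ≈ 2.7217e-06
Gain = 20 log₁₀(2.7217e-06) ≈ -111.30 dB
∠L = (0°) − (88.96° + 70.02° + 28.81°) = -187.79° ≡ 172.21° (principal value)

ω = 2: -73.1 dB, -70.3°; ω = 55: -111.3 dB, 172.2°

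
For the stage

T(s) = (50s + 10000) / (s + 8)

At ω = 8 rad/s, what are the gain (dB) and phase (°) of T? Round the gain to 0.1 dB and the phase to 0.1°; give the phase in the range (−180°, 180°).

58.9 dB, -42.7°

Substitute s = j8:
Numerator: 50(j8) + 10000 = 10000 + j400
Denominator: (j8) + 8 = 8 + j8
|N| = √(10000² + 400²) ≈ 10008, ∠N ≈ 2.29°
|D| = √(8² + 8²) ≈ 11.314, ∠D ≈ 45.00°
|T| = 10008 / 11.314 ≈ 884.57
Gain = 20 log₁₀(884.57) ≈ 58.93 dB
∠T = 2.29° − 45.00° = -42.71°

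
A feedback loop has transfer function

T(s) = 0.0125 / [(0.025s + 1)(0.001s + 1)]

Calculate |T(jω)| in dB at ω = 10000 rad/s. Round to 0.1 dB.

At ω = 10000 rad/s:
pole (1 + j10000·0.025) = 1 + j250 → |·| ≈ 250, ∠ ≈ 89.77°
pole (1 + j10000·0.001) = 1 + j10 → |·| ≈ 10.05, ∠ ≈ 84.29°
|T| = 0.0125 · 1 / (250 · 10.05) ≈ 4.9751e-06
Gain = 20 log₁₀(4.9751e-06) ≈ -106.06 dB

-106.1 dB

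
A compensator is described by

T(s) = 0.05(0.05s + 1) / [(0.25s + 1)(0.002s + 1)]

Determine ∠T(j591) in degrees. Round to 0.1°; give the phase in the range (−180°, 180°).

-51.3°

At ω = 591 rad/s:
zero (1 + j591·0.05) = 1 + j29.55 → |·| ≈ 29.567, ∠ ≈ 88.06°
pole (1 + j591·0.25) = 1 + j147.75 → |·| ≈ 147.75, ∠ ≈ 89.61°
pole (1 + j591·0.002) = 1 + j1.182 → |·| ≈ 1.5483, ∠ ≈ 49.77°
∠T = (88.06°) − (89.61° + 49.77°) = -51.32°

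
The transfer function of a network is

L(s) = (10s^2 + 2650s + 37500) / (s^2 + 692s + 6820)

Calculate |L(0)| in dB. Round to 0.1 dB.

14.8 dB

L(0) = 37500 / 6820 ≈ 5.4985
20 log₁₀(5.4985) ≈ 14.80 dB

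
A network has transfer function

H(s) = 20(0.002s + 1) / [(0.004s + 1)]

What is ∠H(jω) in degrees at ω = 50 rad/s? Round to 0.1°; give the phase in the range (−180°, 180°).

-5.6°

At ω = 50 rad/s:
zero (1 + j50·0.002) = 1 + j0.1 → |·| ≈ 1.005, ∠ ≈ 5.71°
pole (1 + j50·0.004) = 1 + j0.2 → |·| ≈ 1.0198, ∠ ≈ 11.31°
∠H = (5.71°) − (11.31°) = -5.60°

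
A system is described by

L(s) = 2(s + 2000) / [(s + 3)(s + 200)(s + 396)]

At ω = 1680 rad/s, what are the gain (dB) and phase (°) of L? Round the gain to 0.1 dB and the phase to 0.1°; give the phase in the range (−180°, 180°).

-119.5 dB, 150.2°

At s = jω = j1680:
zero (s+2000): 2000 + j1680 → |·| = √(2000²+1680²) = √6822400 ≈ 2612, ∠ = arctan(1680/2000) ≈ 40.03°
pole (s+3): 3 + j1680 → |·| = √(3²+1680²) = √2822409 ≈ 1680, ∠ = arctan(1680/3) ≈ 89.90°
pole (s+200): 200 + j1680 → |·| = √(200²+1680²) = √2862400 ≈ 1691.9, ∠ = arctan(1680/200) ≈ 83.21°
pole (s+396): 396 + j1680 → |·| = √(396²+1680²) = √2979216 ≈ 1726, ∠ = arctan(1680/396) ≈ 76.74°
|L| = 2 · 2612 / 4.906e+09 ≈ 1.0648e-06
Gain = 20 log₁₀(1.0648e-06) ≈ -119.45 dB
∠L = 40.03° − 249.85° = -209.82° ≡ 150.18° (principal value)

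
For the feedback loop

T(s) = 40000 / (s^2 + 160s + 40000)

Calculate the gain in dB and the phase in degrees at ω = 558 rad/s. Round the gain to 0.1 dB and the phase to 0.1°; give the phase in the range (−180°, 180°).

-17.1 dB, -161.8°

At s = jω = j558:
quadratic: (j558)² + 160·j558 + 40000 = -271364 + j89280 → |·| ≈ 2.8567e+05, ∠ ≈ 161.79°
|T| = 40000 / 2.8567e+05 ≈ 0.14002
Gain = 20 log₁₀(0.14002) ≈ -17.08 dB
∠T = 0.00° − 161.79° = -161.79°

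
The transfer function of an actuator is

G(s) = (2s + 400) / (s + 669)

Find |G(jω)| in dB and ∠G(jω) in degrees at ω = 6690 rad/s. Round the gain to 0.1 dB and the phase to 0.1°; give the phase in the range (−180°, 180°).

6.0 dB, 4.0°

Substitute s = j6690:
Numerator: 2(j6690) + 400 = 400 + j13380
Denominator: (j6690) + 669 = 669 + j6690
|N| = √(400² + 13380²) ≈ 13386, ∠N ≈ 88.29°
|D| = √(669² + 6690²) ≈ 6723.4, ∠D ≈ 84.29°
|G| = 13386 / 6723.4 ≈ 1.991
Gain = 20 log₁₀(1.991) ≈ 5.98 dB
∠G = 88.29° − 84.29° = 4.00°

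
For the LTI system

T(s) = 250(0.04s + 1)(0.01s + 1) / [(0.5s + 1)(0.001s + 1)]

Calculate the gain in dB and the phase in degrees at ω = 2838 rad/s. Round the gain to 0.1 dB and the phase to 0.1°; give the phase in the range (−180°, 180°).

45.5 dB, 16.9°

At ω = 2838 rad/s:
zero (1 + j2838·0.04) = 1 + j113.52 → |·| ≈ 113.52, ∠ ≈ 89.50°
zero (1 + j2838·0.01) = 1 + j28.38 → |·| ≈ 28.398, ∠ ≈ 87.98°
pole (1 + j2838·0.5) = 1 + j1419 → |·| ≈ 1419, ∠ ≈ 89.96°
pole (1 + j2838·0.001) = 1 + j2.838 → |·| ≈ 3.009, ∠ ≈ 70.59°
|T| = 250 · 113.52 · 28.398 / (1419 · 3.009) ≈ 188.75
Gain = 20 log₁₀(188.75) ≈ 45.52 dB
∠T = (89.50° + 87.98°) − (89.96° + 70.59°) = 16.93°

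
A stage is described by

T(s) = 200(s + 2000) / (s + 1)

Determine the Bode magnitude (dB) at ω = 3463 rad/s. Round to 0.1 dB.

At s = jω = j3463:
zero (s+2000): 2000 + j3463 → |·| = √(2000²+3463²) = √15992369 ≈ 3999, ∠ = arctan(3463/2000) ≈ 59.99°
pole (s+1): 1 + j3463 → |·| = √(1²+3463²) = √11992370 ≈ 3463, ∠ = arctan(3463/1) ≈ 89.98°
|T| = 200 · 3999 / 3463 ≈ 230.96
Gain = 20 log₁₀(230.96) ≈ 47.27 dB

47.3 dB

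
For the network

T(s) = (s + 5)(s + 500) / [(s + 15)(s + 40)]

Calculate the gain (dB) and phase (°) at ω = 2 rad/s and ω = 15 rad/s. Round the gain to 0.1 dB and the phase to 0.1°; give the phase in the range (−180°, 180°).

At s = jω = j2:
zero (s+5): 5 + j2 → |·| = √(5²+2²) = √29 ≈ 5.3852, ∠ = arctan(2/5) ≈ 21.80°
zero (s+500): 500 + j2 → |·| = √(500²+2²) = √250004 ≈ 500, ∠ = arctan(2/500) ≈ 0.23°
pole (s+15): 15 + j2 → |·| = √(15²+2²) = √229 ≈ 15.133, ∠ = arctan(2/15) ≈ 7.59°
pole (s+40): 40 + j2 → |·| = √(40²+2²) = √1604 ≈ 40.05, ∠ = arctan(2/40) ≈ 2.86°
|T| = 1 · 2692.6 / 606.08 ≈ 4.4426
Gain = 20 log₁₀(4.4426) ≈ 12.95 dB
∠T = 22.03° − 10.45° = 11.58°

At s = jω = j15:
zero (s+5): 5 + j15 → |·| = √(5²+15²) = √250 ≈ 15.811, ∠ = arctan(15/5) ≈ 71.57°
zero (s+500): 500 + j15 → |·| = √(500²+15²) = √250225 ≈ 500.22, ∠ = arctan(15/500) ≈ 1.72°
pole (s+15): 15 + j15 → |·| = √(15²+15²) = √450 ≈ 21.213, ∠ = arctan(15/15) ≈ 45.00°
pole (s+40): 40 + j15 → |·| = √(40²+15²) = √1825 ≈ 42.72, ∠ = arctan(15/40) ≈ 20.56°
|T| = 1 · 7909 / 906.22 ≈ 8.7275
Gain = 20 log₁₀(8.7275) ≈ 18.82 dB
∠T = 73.29° − 65.56° = 7.73°

ω = 2: 13.0 dB, 11.6°; ω = 15: 18.8 dB, 7.7°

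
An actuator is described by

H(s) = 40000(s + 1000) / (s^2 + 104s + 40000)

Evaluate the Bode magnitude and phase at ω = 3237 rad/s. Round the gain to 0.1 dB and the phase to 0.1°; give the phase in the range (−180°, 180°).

At s = jω = j3237:
zero (s+1000): 1000 + j3237 → |·| = √(1000²+3237²) = √11478169 ≈ 3387.9, ∠ = arctan(3237/1000) ≈ 72.83°
quadratic: (j3237)² + 104·j3237 + 40000 = -10438169 + j336648 → |·| ≈ 1.0444e+07, ∠ ≈ 178.15°
|H| = 40000 · 3387.9 / 1.0444e+07 ≈ 12.975
Gain = 20 log₁₀(12.975) ≈ 22.26 dB
∠H = 72.83° − 178.15° = -105.32°

22.3 dB, -105.3°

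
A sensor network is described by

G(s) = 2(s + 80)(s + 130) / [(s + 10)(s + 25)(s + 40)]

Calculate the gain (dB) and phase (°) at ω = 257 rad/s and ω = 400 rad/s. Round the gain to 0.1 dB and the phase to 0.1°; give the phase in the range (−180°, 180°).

At s = jω = j257:
zero (s+80): 80 + j257 → |·| = √(80²+257²) = √72449 ≈ 269.16, ∠ = arctan(257/80) ≈ 72.71°
zero (s+130): 130 + j257 → |·| = √(130²+257²) = √82949 ≈ 288.01, ∠ = arctan(257/130) ≈ 63.17°
pole (s+10): 10 + j257 → |·| = √(10²+257²) = √66149 ≈ 257.19, ∠ = arctan(257/10) ≈ 87.77°
pole (s+25): 25 + j257 → |·| = √(25²+257²) = √66674 ≈ 258.21, ∠ = arctan(257/25) ≈ 84.44°
pole (s+40): 40 + j257 → |·| = √(40²+257²) = √67649 ≈ 260.09, ∠ = arctan(257/40) ≈ 81.15°
|G| = 2 · 77521 / 1.7272e+07 ≈ 0.0089765
Gain = 20 log₁₀(0.0089765) ≈ -40.94 dB
∠G = 135.88° − 253.36° = -117.48°

At s = jω = j400:
zero (s+80): 80 + j400 → |·| = √(80²+400²) = √166400 ≈ 407.92, ∠ = arctan(400/80) ≈ 78.69°
zero (s+130): 130 + j400 → |·| = √(130²+400²) = √176900 ≈ 420.59, ∠ = arctan(400/130) ≈ 72.00°
pole (s+10): 10 + j400 → |·| = √(10²+400²) = √160100 ≈ 400.12, ∠ = arctan(400/10) ≈ 88.57°
pole (s+25): 25 + j400 → |·| = √(25²+400²) = √160625 ≈ 400.78, ∠ = arctan(400/25) ≈ 86.42°
pole (s+40): 40 + j400 → |·| = √(40²+400²) = √161600 ≈ 402, ∠ = arctan(400/40) ≈ 84.29°
|G| = 2 · 1.7157e+05 / 6.4465e+07 ≈ 0.0053229
Gain = 20 log₁₀(0.0053229) ≈ -45.48 dB
∠G = 150.69° − 259.28° = -108.59°

ω = 257: -40.9 dB, -117.5°; ω = 400: -45.5 dB, -108.6°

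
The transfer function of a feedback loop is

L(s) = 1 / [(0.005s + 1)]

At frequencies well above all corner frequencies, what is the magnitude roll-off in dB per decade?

Each pole contributes −20 dB/decade at high frequency; each zero contributes +20 dB/decade.
Net: 0 zero(s) − 1 pole(s) → -20 dB/decade.

-20 dB/decade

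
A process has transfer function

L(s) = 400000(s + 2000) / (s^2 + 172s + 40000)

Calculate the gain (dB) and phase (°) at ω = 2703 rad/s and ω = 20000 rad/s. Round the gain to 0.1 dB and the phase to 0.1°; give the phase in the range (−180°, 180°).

At s = jω = j2703:
zero (s+2000): 2000 + j2703 → |·| = √(2000²+2703²) = √11306209 ≈ 3362.5, ∠ = arctan(2703/2000) ≈ 53.50°
quadratic: (j2703)² + 172·j2703 + 40000 = -7266209 + j464916 → |·| ≈ 7.2811e+06, ∠ ≈ 176.34°
|L| = 400000 · 3362.5 / 7.2811e+06 ≈ 184.72
Gain = 20 log₁₀(184.72) ≈ 45.33 dB
∠L = 53.50° − 176.34° = -122.84°

At s = jω = j20000:
zero (s+2000): 2000 + j20000 → |·| = √(2000²+20000²) = √404000000 ≈ 20100, ∠ = arctan(20000/2000) ≈ 84.29°
quadratic: (j20000)² + 172·j20000 + 40000 = -399960000 + j3440000 → |·| ≈ 3.9997e+08, ∠ ≈ 179.51°
|L| = 400000 · 20100 / 3.9997e+08 ≈ 20.102
Gain = 20 log₁₀(20.102) ≈ 26.06 dB
∠L = 84.29° − 179.51° = -95.22°

ω = 2703: 45.3 dB, -122.8°; ω = 20000: 26.1 dB, -95.2°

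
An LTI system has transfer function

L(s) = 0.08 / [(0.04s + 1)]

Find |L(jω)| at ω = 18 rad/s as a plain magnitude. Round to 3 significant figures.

0.0649

At ω = 18 rad/s:
pole (1 + j18·0.04) = 1 + j0.72 → |·| ≈ 1.2322, ∠ ≈ 35.75°
|L| = 0.08 · 1 / (1.2322) ≈ 0.064925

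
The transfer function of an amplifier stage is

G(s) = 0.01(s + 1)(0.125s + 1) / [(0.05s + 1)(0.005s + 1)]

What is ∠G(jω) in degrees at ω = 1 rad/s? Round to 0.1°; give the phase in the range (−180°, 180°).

49.0°

At ω = 1 rad/s:
zero (1 + j1·1) = 1 + j1 → |·| ≈ 1.4142, ∠ ≈ 45.00°
zero (1 + j1·0.125) = 1 + j0.125 → |·| ≈ 1.0078, ∠ ≈ 7.13°
pole (1 + j1·0.05) = 1 + j0.05 → |·| ≈ 1.0012, ∠ ≈ 2.86°
pole (1 + j1·0.005) = 1 + j0.005 → |·| ≈ 1, ∠ ≈ 0.29°
∠G = (45.00° + 7.13°) − (2.86° + 0.29°) = 48.98°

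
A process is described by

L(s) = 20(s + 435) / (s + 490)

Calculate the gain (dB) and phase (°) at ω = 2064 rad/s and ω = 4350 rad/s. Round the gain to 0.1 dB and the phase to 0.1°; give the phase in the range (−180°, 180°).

At s = jω = j2064:
zero (s+435): 435 + j2064 → |·| = √(435²+2064²) = √4449321 ≈ 2109.3, ∠ = arctan(2064/435) ≈ 78.10°
pole (s+490): 490 + j2064 → |·| = √(490²+2064²) = √4500196 ≈ 2121.4, ∠ = arctan(2064/490) ≈ 76.65°
|L| = 20 · 2109.3 / 2121.4 ≈ 19.886
Gain = 20 log₁₀(19.886) ≈ 25.97 dB
∠L = 78.10° − 76.65° = 1.45°

At s = jω = j4350:
zero (s+435): 435 + j4350 → |·| = √(435²+4350²) = √19111725 ≈ 4371.7, ∠ = arctan(4350/435) ≈ 84.29°
pole (s+490): 490 + j4350 → |·| = √(490²+4350²) = √19162600 ≈ 4377.5, ∠ = arctan(4350/490) ≈ 83.57°
|L| = 20 · 4371.7 / 4377.5 ≈ 19.974
Gain = 20 log₁₀(19.974) ≈ 26.01 dB
∠L = 84.29° − 83.57° = 0.72°

ω = 2064: 26.0 dB, 1.5°; ω = 4350: 26.0 dB, 0.7°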